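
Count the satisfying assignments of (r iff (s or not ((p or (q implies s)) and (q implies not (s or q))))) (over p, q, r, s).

p  q  r  s  |  (q implies s)  (p or (q implies s))  (s or q)  not (s or q)  (q implies not (s or q))  φ
T  T  T  T  |        T                 T               T           F                   F              T
T  T  T  F  |        F                 T               T           F                   F              T
T  T  F  T  |        T                 T               T           F                   F              F
T  T  F  F  |        F                 T               T           F                   F              F
T  F  T  T  |        T                 T               T           F                   T              T
T  F  T  F  |        T                 T               F           T                   T              F
T  F  F  T  |        T                 T               T           F                   T              F
T  F  F  F  |        T                 T               F           T                   T              T
F  T  T  T  |        T                 T               T           F                   F              T
F  T  T  F  |        F                 F               T           F                   F              T
F  T  F  T  |        T                 T               T           F                   F              F
F  T  F  F  |        F                 F               T           F                   F              F
F  F  T  T  |        T                 T               T           F                   T              T
F  F  T  F  |        T                 T               F           T                   T              F
F  F  F  T  |        T                 T               T           F                   T              F
F  F  F  F  |        T                 T               F           T                   T              T
The formula is true on 8 of the 16 rows.

8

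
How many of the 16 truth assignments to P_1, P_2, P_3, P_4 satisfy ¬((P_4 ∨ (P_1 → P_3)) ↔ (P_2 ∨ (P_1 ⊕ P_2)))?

6

P_1 | P_2 | P_3 | P_4 | (P_1 → P_3) | (P_4 ∨ (P_1 → P_3)) | (P_1 ⊕ P_2) | (P_2 ∨ (P_1 ⊕ P_2)) | φ
--- | --- | --- | --- | ----------- | ------------------- | ----------- | ------------------- | -
 T  |  T  |  T  |  T  |      T      |          T          |      F      |          T          | F
 T  |  T  |  T  |  F  |      T      |          T          |      F      |          T          | F
 T  |  T  |  F  |  T  |      F      |          T          |      F      |          T          | F
 T  |  T  |  F  |  F  |      F      |          F          |      F      |          T          | T
 T  |  F  |  T  |  T  |      T      |          T          |      T      |          T          | F
 T  |  F  |  T  |  F  |      T      |          T          |      T      |          T          | F
 T  |  F  |  F  |  T  |      F      |          T          |      T      |          T          | F
 T  |  F  |  F  |  F  |      F      |          F          |      T      |          T          | T
 F  |  T  |  T  |  T  |      T      |          T          |      T      |          T          | F
 F  |  T  |  T  |  F  |      T      |          T          |      T      |          T          | F
 F  |  T  |  F  |  T  |      T      |          T          |      T      |          T          | F
 F  |  T  |  F  |  F  |      T      |          T          |      T      |          T          | F
 F  |  F  |  T  |  T  |      T      |          T          |      F      |          F          | T
 F  |  F  |  T  |  F  |      T      |          T          |      F      |          F          | T
 F  |  F  |  F  |  T  |      T      |          T          |      F      |          F          | T
 F  |  F  |  F  |  F  |      T      |          T          |      F      |          F          | T
The formula is true on 6 of the 16 rows.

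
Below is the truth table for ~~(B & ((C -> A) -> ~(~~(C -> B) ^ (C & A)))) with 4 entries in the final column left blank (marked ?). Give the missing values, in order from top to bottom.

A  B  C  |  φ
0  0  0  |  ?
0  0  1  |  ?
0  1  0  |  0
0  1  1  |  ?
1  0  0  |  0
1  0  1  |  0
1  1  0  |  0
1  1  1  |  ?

0, 0, 1, 1

Row A=0, B=0, C=0: (B & ((C -> A) -> ~(~~(C -> B) ^ (C & A)))) = 0, ~(B & ((C -> A) -> ~(~~(C -> B) ^ (C & A)))) = 1, so the formula = 0.
Row A=0, B=0, C=1: (B & ((C -> A) -> ~(~~(C -> B) ^ (C & A)))) = 0, ~(B & ((C -> A) -> ~(~~(C -> B) ^ (C & A)))) = 1, so the formula = 0.
Row A=0, B=1, C=1: (B & ((C -> A) -> ~(~~(C -> B) ^ (C & A)))) = 1, ~(B & ((C -> A) -> ~(~~(C -> B) ^ (C & A)))) = 0, so the formula = 1.
Row A=1, B=1, C=1: (B & ((C -> A) -> ~(~~(C -> B) ^ (C & A)))) = 1, ~(B & ((C -> A) -> ~(~~(C -> B) ^ (C & A)))) = 0, so the formula = 1.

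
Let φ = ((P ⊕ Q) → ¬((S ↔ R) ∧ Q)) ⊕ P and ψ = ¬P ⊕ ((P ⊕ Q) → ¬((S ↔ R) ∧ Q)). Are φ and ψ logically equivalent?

P | Q | R | S | φ | ψ
- | - | - | - | - | -
F | F | F | F | T | F
F | F | F | T | T | F
F | F | T | F | T | F
F | F | T | T | T | F
F | T | F | F | F | T
F | T | F | T | T | F
F | T | T | F | T | F
F | T | T | T | F | T
T | F | F | F | F | T
T | F | F | T | F | T
T | F | T | F | F | T
T | F | T | T | F | T
T | T | F | F | F | T
T | T | F | T | F | T
T | T | T | F | F | T
T | T | T | T | F | T
The columns differ at P=F, Q=F, R=F, S=F (φ=T, ψ=F), so they are not equivalent.

not equivalent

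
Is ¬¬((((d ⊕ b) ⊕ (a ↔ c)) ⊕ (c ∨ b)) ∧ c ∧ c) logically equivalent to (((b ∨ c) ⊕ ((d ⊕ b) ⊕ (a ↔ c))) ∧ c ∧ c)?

equivalent

a  b  c  d  |  φ  ψ
T  T  T  T  |  F  F
T  T  T  F  |  T  T
T  T  F  T  |  F  F
T  T  F  F  |  F  F
T  F  T  T  |  T  T
T  F  T  F  |  F  F
T  F  F  T  |  F  F
T  F  F  F  |  F  F
F  T  T  T  |  T  T
F  T  T  F  |  F  F
F  T  F  T  |  F  F
F  T  F  F  |  F  F
F  F  T  T  |  F  F
F  F  T  F  |  T  T
F  F  F  T  |  F  F
F  F  F  F  |  F  F
The columns for φ and ψ agree on every row, so they are logically equivalent.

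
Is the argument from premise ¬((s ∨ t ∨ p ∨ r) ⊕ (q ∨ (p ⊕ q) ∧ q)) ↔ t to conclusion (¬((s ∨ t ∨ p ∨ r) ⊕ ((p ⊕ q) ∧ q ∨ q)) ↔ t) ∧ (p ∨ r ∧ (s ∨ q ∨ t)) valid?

no

  p   |   q   |   r   |   s   |   t   ||   φ   |   ψ  
 True |  True |  True |  True |  True ||  True |  True
 True |  True |  True |  True | False || False | False
 True |  True |  True | False |  True ||  True |  True
 True |  True |  True | False | False || False | False
 True |  True | False |  True |  True ||  True |  True
 True |  True | False |  True | False || False | False
 True |  True | False | False |  True ||  True |  True
 True |  True | False | False | False || False | False
 True | False |  True |  True |  True || False | False
 True | False |  True |  True | False ||  True |  True
 True | False |  True | False |  True || False | False
 True | False |  True | False | False ||  True |  True
 True | False | False |  True |  True || False | False
 True | False | False |  True | False ||  True |  True
 True | False | False | False |  True || False | False
 True | False | False | False | False ||  True |  True
False |  True |  True |  True |  True ||  True |  True
False |  True |  True |  True | False || False | False
False |  True |  True | False |  True ||  True |  True
False |  True |  True | False | False || False | False
False |  True | False |  True |  True ||  True | False
False |  True | False |  True | False || False | False
False |  True | False | False |  True ||  True | False
False |  True | False | False | False ||  True | False
False | False |  True |  True |  True || False | False
False | False |  True |  True | False ||  True |  True
False | False |  True | False |  True || False | False
False | False |  True | False | False ||  True | False
False | False | False |  True |  True || False | False
False | False | False |  True | False ||  True | False
False | False | False | False |  True || False | False
False | False | False | False | False || False | False
At p=False, q=True, r=False, s=True, t=True we have φ true but ψ false, so φ does not entail ψ.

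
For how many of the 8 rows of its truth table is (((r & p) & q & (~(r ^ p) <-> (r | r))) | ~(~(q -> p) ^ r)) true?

p  q  r  |  φ
F  F  F  |  T
F  F  T  |  F
F  T  F  |  F
F  T  T  |  T
T  F  F  |  T
T  F  T  |  F
T  T  F  |  T
T  T  T  |  T
The formula is true on 5 of the 8 rows.

5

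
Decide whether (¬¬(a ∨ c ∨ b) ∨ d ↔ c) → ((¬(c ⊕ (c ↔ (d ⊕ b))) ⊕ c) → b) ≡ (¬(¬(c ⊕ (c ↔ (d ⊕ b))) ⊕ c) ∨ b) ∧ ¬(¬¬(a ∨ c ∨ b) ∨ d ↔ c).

a | b | c | d | φ | ψ
- | - | - | - | - | -
0 | 0 | 0 | 0 | 1 | 0
0 | 0 | 0 | 1 | 1 | 0
0 | 0 | 1 | 0 | 0 | 0
0 | 0 | 1 | 1 | 1 | 0
0 | 1 | 0 | 0 | 1 | 1
0 | 1 | 0 | 1 | 1 | 1
0 | 1 | 1 | 0 | 1 | 0
0 | 1 | 1 | 1 | 1 | 0
1 | 0 | 0 | 0 | 1 | 1
1 | 0 | 0 | 1 | 1 | 0
1 | 0 | 1 | 0 | 0 | 0
1 | 0 | 1 | 1 | 1 | 0
1 | 1 | 0 | 0 | 1 | 1
1 | 1 | 0 | 1 | 1 | 1
1 | 1 | 1 | 0 | 1 | 0
1 | 1 | 1 | 1 | 1 | 0
The columns differ at a=0, b=0, c=0, d=0 (φ=1, ψ=0), so they are not equivalent.

not equivalent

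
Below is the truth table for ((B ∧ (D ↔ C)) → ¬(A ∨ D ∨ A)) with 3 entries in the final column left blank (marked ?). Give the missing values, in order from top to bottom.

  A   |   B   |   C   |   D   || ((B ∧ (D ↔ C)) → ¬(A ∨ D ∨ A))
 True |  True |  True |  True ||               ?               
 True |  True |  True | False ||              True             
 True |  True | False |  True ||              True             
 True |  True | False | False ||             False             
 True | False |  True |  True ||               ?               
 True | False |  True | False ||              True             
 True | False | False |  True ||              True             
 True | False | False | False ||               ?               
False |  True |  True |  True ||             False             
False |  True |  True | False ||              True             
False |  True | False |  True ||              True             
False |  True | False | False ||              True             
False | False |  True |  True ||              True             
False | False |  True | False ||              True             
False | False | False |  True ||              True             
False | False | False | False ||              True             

Row A=True, B=True, C=True, D=True: (B ∧ (D ↔ C)) = True, ¬(A ∨ D ∨ A) = False, so ((B ∧ (D ↔ C)) → ¬(A ∨ D ∨ A)) = False.
Row A=True, B=False, C=True, D=True: (B ∧ (D ↔ C)) = False, ¬(A ∨ D ∨ A) = False, so ((B ∧ (D ↔ C)) → ¬(A ∨ D ∨ A)) = True.
Row A=True, B=False, C=False, D=False: (B ∧ (D ↔ C)) = False, ¬(A ∨ D ∨ A) = False, so ((B ∧ (D ↔ C)) → ¬(A ∨ D ∨ A)) = True.

False, True, True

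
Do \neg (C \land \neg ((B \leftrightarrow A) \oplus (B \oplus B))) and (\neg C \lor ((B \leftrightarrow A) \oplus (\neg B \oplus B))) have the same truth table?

A | B | C || φ | ψ
1 | 1 | 1 || 1 | 0
1 | 1 | 0 || 1 | 1
1 | 0 | 1 || 0 | 1
1 | 0 | 0 || 1 | 1
0 | 1 | 1 || 0 | 1
0 | 1 | 0 || 1 | 1
0 | 0 | 1 || 1 | 0
0 | 0 | 0 || 1 | 1
The columns differ at A=1, B=1, C=1 (φ=1, ψ=0), so they are not equivalent.

not equivalent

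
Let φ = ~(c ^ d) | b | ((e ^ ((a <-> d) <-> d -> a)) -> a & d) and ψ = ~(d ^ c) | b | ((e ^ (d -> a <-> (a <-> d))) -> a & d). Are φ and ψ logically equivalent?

a | b | c | d | e | φ | ψ
- | - | - | - | - | - | -
T | T | T | T | T | T | T
T | T | T | T | F | T | T
T | T | T | F | T | T | T
T | T | T | F | F | T | T
T | T | F | T | T | T | T
T | T | F | T | F | T | T
T | T | F | F | T | T | T
T | T | F | F | F | T | T
T | F | T | T | T | T | T
T | F | T | T | F | T | T
T | F | T | F | T | F | F
T | F | T | F | F | T | T
T | F | F | T | T | T | T
T | F | F | T | F | T | T
T | F | F | F | T | T | T
T | F | F | F | F | T | T
F | T | T | T | T | T | T
F | T | T | T | F | T | T
F | T | T | F | T | T | T
F | T | T | F | F | T | T
F | T | F | T | T | T | T
F | T | F | T | F | T | T
F | T | F | F | T | T | T
F | T | F | F | F | T | T
F | F | T | T | T | T | T
F | F | T | T | F | T | T
F | F | T | F | T | T | T
F | F | T | F | F | F | F
F | F | F | T | T | T | T
F | F | F | T | F | F | F
F | F | F | F | T | T | T
F | F | F | F | F | T | T
The columns for φ and ψ agree on every row, so they are logically equivalent.

equivalent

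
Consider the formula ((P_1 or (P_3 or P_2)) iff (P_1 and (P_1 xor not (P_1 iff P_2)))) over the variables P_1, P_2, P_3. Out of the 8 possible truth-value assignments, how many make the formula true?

3

P_1 | P_2 | P_3 || (P_3 or P_2) | (P_1 or (P_3 or P_2)) | (P_1 iff P_2) | not (P_1 iff P_2) | (P_1 xor not (P_1 iff P_2)) | φ
 F  |  F  |  F  ||      F       |           F           |       T       |         F         |              F              | T
 F  |  F  |  T  ||      T       |           T           |       T       |         F         |              F              | F
 F  |  T  |  F  ||      T       |           T           |       F       |         T         |              T              | F
 F  |  T  |  T  ||      T       |           T           |       F       |         T         |              T              | F
 T  |  F  |  F  ||      F       |           T           |       F       |         T         |              F              | F
 T  |  F  |  T  ||      T       |           T           |       F       |         T         |              F              | F
 T  |  T  |  F  ||      T       |           T           |       T       |         F         |              T              | T
 T  |  T  |  T  ||      T       |           T           |       T       |         F         |              T              | T
The formula is true on 3 of the 8 rows.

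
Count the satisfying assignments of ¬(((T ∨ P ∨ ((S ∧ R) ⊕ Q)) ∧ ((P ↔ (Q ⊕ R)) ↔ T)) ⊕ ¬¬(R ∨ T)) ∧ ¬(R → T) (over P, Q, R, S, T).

P  Q  R  S  T  |  φ
1  1  1  1  1  |  0
1  1  1  1  0  |  1
1  1  1  0  1  |  0
1  1  1  0  0  |  1
1  1  0  1  1  |  0
1  1  0  1  0  |  0
1  1  0  0  1  |  0
1  1  0  0  0  |  0
1  0  1  1  1  |  0
1  0  1  1  0  |  0
1  0  1  0  1  |  0
1  0  1  0  0  |  0
1  0  0  1  1  |  0
1  0  0  1  0  |  0
1  0  0  0  1  |  0
1  0  0  0  0  |  0
0  1  1  1  1  |  0
0  1  1  1  0  |  0
0  1  1  0  1  |  0
0  1  1  0  0  |  0
0  1  0  1  1  |  0
0  1  0  1  0  |  0
0  1  0  0  1  |  0
0  1  0  0  0  |  0
0  0  1  1  1  |  0
0  0  1  1  0  |  1
0  0  1  0  1  |  0
0  0  1  0  0  |  0
0  0  0  1  1  |  0
0  0  0  1  0  |  0
0  0  0  0  1  |  0
0  0  0  0  0  |  0
The formula is true on 3 of the 32 rows.

3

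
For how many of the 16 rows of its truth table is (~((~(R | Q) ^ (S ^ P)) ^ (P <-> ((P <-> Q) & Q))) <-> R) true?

  P      Q      R      S       (R | Q)  ~(R | Q)  (S ^ P)  (~(R | Q) ^ (S ^ P))  (P <-> Q)  ((P <-> Q) & Q)  (P <-> ((P <-> Q) & Q))    φ  
False  False  False  False      False     True     False           True             True         False                 True           False
False  False  False   True      False     True      True          False             True         False                 True            True
False  False   True  False       True    False     False          False             True         False                 True           False
False  False   True   True       True    False      True           True             True         False                 True            True
False   True  False  False       True    False     False          False            False         False                 True            True
False   True  False   True       True    False      True           True            False         False                 True           False
False   True   True  False       True    False     False          False            False         False                 True           False
False   True   True   True       True    False      True           True            False         False                 True            True
 True  False  False  False      False     True      True          False            False         False                False           False
 True  False  False   True      False     True     False           True            False         False                False            True
 True  False   True  False       True    False      True           True            False         False                False           False
 True  False   True   True       True    False     False          False            False         False                False            True
 True   True  False  False       True    False      True           True             True          True                 True           False
 True   True  False   True       True    False     False          False             True          True                 True            True
 True   True   True  False       True    False      True           True             True          True                 True            True
 True   True   True   True       True    False     False          False             True          True                 True           False
The formula is true on 8 of the 16 rows.

8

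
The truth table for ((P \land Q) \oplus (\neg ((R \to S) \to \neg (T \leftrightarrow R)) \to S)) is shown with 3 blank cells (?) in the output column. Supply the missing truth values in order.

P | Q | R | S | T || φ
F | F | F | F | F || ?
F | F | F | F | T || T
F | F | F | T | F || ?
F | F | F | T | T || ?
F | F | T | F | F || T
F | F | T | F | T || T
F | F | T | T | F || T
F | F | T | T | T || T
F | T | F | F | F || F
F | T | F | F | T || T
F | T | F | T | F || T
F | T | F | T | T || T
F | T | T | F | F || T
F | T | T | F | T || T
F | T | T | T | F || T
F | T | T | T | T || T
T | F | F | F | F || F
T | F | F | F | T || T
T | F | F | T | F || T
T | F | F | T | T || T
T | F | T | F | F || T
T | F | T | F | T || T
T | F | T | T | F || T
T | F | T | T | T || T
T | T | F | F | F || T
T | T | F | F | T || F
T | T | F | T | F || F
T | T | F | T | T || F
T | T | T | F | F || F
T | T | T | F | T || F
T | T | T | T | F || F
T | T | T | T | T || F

Row P=F, Q=F, R=F, S=F, T=F: (P \land Q) = F, (\neg ((R \to S) \to \neg (T \leftrightarrow R)) \to S) = F, so the formula = F.
Row P=F, Q=F, R=F, S=T, T=F: (P \land Q) = F, (\neg ((R \to S) \to \neg (T \leftrightarrow R)) \to S) = T, so the formula = T.
Row P=F, Q=F, R=F, S=T, T=T: (P \land Q) = F, (\neg ((R \to S) \to \neg (T \leftrightarrow R)) \to S) = T, so the formula = T.

F, T, T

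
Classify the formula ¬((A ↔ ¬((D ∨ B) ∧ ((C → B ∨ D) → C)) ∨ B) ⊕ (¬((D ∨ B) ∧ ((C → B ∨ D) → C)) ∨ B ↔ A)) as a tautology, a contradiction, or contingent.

tautology

A | B | C | D | (D ∨ B) | (B ∨ D) | (C → (B ∨ D)) | ((C → (B ∨ D)) → C) | φ
- | - | - | - | ------- | ------- | ------------- | ------------------- | -
T | T | T | T |    T    |    T    |       T       |          T          | T
T | T | T | F |    T    |    T    |       T       |          T          | T
T | T | F | T |    T    |    T    |       T       |          F          | T
T | T | F | F |    T    |    T    |       T       |          F          | T
T | F | T | T |    T    |    T    |       T       |          T          | T
T | F | T | F |    F    |    F    |       F       |          T          | T
T | F | F | T |    T    |    T    |       T       |          F          | T
T | F | F | F |    F    |    F    |       T       |          F          | T
F | T | T | T |    T    |    T    |       T       |          T          | T
F | T | T | F |    T    |    T    |       T       |          T          | T
F | T | F | T |    T    |    T    |       T       |          F          | T
F | T | F | F |    T    |    T    |       T       |          F          | T
F | F | T | T |    T    |    T    |       T       |          T          | T
F | F | T | F |    F    |    F    |       F       |          T          | T
F | F | F | T |    T    |    T    |       T       |          F          | T
F | F | F | F |    F    |    F    |       T       |          F          | T
Every row is T, so the formula is a tautology.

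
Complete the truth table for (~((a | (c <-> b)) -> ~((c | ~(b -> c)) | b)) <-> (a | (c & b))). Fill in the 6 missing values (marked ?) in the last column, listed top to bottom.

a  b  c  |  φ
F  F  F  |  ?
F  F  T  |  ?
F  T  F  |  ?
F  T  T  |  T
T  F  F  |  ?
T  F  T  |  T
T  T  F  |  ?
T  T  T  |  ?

T, T, T, F, T, T

Row a=F, b=F, c=F: ~((a | (c <-> b)) -> ~((c | ~(b -> c)) | b)) = F, (a | (c & b)) = F, so the formula = T.
Row a=F, b=F, c=T: ~((a | (c <-> b)) -> ~((c | ~(b -> c)) | b)) = F, (a | (c & b)) = F, so the formula = T.
Row a=F, b=T, c=F: ~((a | (c <-> b)) -> ~((c | ~(b -> c)) | b)) = F, (a | (c & b)) = F, so the formula = T.
Row a=T, b=F, c=F: ~((a | (c <-> b)) -> ~((c | ~(b -> c)) | b)) = F, (a | (c & b)) = T, so the formula = F.
Row a=T, b=T, c=F: ~((a | (c <-> b)) -> ~((c | ~(b -> c)) | b)) = T, (a | (c & b)) = T, so the formula = T.
Row a=T, b=T, c=T: ~((a | (c <-> b)) -> ~((c | ~(b -> c)) | b)) = T, (a | (c & b)) = T, so the formula = T.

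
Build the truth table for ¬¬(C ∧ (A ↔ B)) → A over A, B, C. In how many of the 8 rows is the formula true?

A | B | C || (A ↔ B) | (C ∧ (A ↔ B)) | ¬(C ∧ (A ↔ B)) | ¬¬(C ∧ (A ↔ B)) | (¬¬(C ∧ (A ↔ B)) → A)
T | T | T ||    T    |       T       |       F        |        T        |           T          
T | T | F ||    T    |       F       |       T        |        F        |           T          
T | F | T ||    F    |       F       |       T        |        F        |           T          
T | F | F ||    F    |       F       |       T        |        F        |           T          
F | T | T ||    F    |       F       |       T        |        F        |           T          
F | T | F ||    F    |       F       |       T        |        F        |           T          
F | F | T ||    T    |       T       |       F        |        T        |           F          
F | F | F ||    T    |       F       |       T        |        F        |           T          
The formula is true on 7 of the 8 rows.

7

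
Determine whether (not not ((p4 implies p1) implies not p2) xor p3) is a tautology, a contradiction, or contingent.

p1 | p2 | p3 | p4 | (p4 implies p1) | not p2 | φ
-- | -- | -- | -- | --------------- | ------ | -
T  | T  | T  | T  |        T        |   F    | T
T  | T  | T  | F  |        T        |   F    | T
T  | T  | F  | T  |        T        |   F    | F
T  | T  | F  | F  |        T        |   F    | F
T  | F  | T  | T  |        T        |   T    | F
T  | F  | T  | F  |        T        |   T    | F
T  | F  | F  | T  |        T        |   T    | T
T  | F  | F  | F  |        T        |   T    | T
F  | T  | T  | T  |        F        |   F    | F
F  | T  | T  | F  |        T        |   F    | T
F  | T  | F  | T  |        F        |   F    | T
F  | T  | F  | F  |        T        |   F    | F
F  | F  | T  | T  |        F        |   T    | F
F  | F  | T  | F  |        T        |   T    | F
F  | F  | F  | T  |        F        |   T    | T
F  | F  | F  | F  |        T        |   T    | T
8 of 16 rows are T, so the formula is contingent.

contingent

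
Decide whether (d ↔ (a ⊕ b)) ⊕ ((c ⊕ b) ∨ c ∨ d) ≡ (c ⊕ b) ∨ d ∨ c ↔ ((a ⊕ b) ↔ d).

not equivalent

a  b  c  d  |  φ  ψ
0  0  0  0  |  1  0
0  0  0  1  |  1  0
0  0  1  0  |  0  1
0  0  1  1  |  1  0
0  1  0  0  |  1  0
0  1  0  1  |  0  1
0  1  1  0  |  1  0
0  1  1  1  |  0  1
1  0  0  0  |  0  1
1  0  0  1  |  0  1
1  0  1  0  |  1  0
1  0  1  1  |  0  1
1  1  0  0  |  0  1
1  1  0  1  |  1  0
1  1  1  0  |  0  1
1  1  1  1  |  1  0
The columns differ at a=0, b=0, c=0, d=0 (φ=1, ψ=0), so they are not equivalent.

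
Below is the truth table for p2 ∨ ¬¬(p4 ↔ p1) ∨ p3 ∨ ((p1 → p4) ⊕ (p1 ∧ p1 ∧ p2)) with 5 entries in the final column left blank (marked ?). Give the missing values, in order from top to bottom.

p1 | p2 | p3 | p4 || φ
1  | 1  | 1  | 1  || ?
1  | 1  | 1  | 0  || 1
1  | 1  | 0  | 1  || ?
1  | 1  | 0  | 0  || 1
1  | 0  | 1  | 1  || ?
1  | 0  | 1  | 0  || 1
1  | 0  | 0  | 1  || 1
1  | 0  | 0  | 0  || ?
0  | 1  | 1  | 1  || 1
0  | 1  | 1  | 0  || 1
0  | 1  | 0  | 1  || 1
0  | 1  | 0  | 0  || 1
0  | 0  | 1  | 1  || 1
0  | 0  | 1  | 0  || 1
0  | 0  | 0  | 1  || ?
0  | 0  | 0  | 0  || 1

1, 1, 1, 0, 1

Row p1=1, p2=1, p3=1, p4=1: ¬¬(p4 ↔ p1) = 1, ((p1 → p4) ⊕ (p1 ∧ p1 ∧ p2)) = 0, so the formula = 1.
Row p1=1, p2=1, p3=0, p4=1: ¬¬(p4 ↔ p1) = 1, ((p1 → p4) ⊕ (p1 ∧ p1 ∧ p2)) = 0, so the formula = 1.
Row p1=1, p2=0, p3=1, p4=1: ¬¬(p4 ↔ p1) = 1, ((p1 → p4) ⊕ (p1 ∧ p1 ∧ p2)) = 1, so the formula = 1.
Row p1=1, p2=0, p3=0, p4=0: ¬¬(p4 ↔ p1) = 0, ((p1 → p4) ⊕ (p1 ∧ p1 ∧ p2)) = 0, so the formula = 0.
Row p1=0, p2=0, p3=0, p4=1: ¬¬(p4 ↔ p1) = 0, ((p1 → p4) ⊕ (p1 ∧ p1 ∧ p2)) = 1, so the formula = 1.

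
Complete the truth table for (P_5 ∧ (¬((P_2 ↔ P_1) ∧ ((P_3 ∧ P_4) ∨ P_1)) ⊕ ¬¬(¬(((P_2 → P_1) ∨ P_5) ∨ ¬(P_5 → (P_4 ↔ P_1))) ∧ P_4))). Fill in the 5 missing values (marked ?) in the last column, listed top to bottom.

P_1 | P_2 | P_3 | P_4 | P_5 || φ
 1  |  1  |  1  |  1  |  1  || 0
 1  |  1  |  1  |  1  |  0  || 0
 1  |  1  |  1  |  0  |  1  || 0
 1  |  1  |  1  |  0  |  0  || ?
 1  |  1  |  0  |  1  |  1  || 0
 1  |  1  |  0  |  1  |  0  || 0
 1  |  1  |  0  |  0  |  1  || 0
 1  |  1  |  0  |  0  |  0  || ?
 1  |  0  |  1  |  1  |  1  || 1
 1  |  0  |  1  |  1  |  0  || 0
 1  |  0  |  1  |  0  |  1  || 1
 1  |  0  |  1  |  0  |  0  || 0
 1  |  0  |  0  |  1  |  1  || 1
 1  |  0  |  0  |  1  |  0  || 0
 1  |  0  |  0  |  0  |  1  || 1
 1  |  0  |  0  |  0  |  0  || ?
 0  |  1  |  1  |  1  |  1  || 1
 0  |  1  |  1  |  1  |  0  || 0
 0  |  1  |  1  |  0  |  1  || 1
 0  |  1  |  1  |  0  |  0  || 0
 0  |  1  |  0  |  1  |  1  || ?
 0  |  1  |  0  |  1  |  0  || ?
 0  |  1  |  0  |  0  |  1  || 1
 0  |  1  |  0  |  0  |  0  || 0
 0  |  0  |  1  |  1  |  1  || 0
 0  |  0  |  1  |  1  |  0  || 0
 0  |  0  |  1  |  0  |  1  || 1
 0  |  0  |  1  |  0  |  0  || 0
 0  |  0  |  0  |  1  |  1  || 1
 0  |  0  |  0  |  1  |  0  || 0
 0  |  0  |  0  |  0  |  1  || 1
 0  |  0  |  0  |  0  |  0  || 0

Row P_1=1, P_2=1, P_3=1, P_4=0, P_5=0: (¬((P_2 ↔ P_1) ∧ ((P_3 ∧ P_4) ∨ P_1)) ⊕ ¬¬(¬(((P_2 → P_1) ∨ P_5) ∨ ¬(P_5 → (P_4 ↔ P_1))) ∧ P_4)) = 0, so the formula = 0.
Row P_1=1, P_2=1, P_3=0, P_4=0, P_5=0: (¬((P_2 ↔ P_1) ∧ ((P_3 ∧ P_4) ∨ P_1)) ⊕ ¬¬(¬(((P_2 → P_1) ∨ P_5) ∨ ¬(P_5 → (P_4 ↔ P_1))) ∧ P_4)) = 0, so the formula = 0.
Row P_1=1, P_2=0, P_3=0, P_4=0, P_5=0: (¬((P_2 ↔ P_1) ∧ ((P_3 ∧ P_4) ∨ P_1)) ⊕ ¬¬(¬(((P_2 → P_1) ∨ P_5) ∨ ¬(P_5 → (P_4 ↔ P_1))) ∧ P_4)) = 1, so the formula = 0.
Row P_1=0, P_2=1, P_3=0, P_4=1, P_5=1: (¬((P_2 ↔ P_1) ∧ ((P_3 ∧ P_4) ∨ P_1)) ⊕ ¬¬(¬(((P_2 → P_1) ∨ P_5) ∨ ¬(P_5 → (P_4 ↔ P_1))) ∧ P_4)) = 1, so the formula = 1.
Row P_1=0, P_2=1, P_3=0, P_4=1, P_5=0: (¬((P_2 ↔ P_1) ∧ ((P_3 ∧ P_4) ∨ P_1)) ⊕ ¬¬(¬(((P_2 → P_1) ∨ P_5) ∨ ¬(P_5 → (P_4 ↔ P_1))) ∧ P_4)) = 0, so the formula = 0.

0, 0, 0, 1, 0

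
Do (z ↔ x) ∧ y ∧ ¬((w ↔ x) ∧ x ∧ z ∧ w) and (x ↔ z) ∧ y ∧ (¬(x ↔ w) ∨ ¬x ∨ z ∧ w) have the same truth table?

not equivalent

x  y  z  w  |  φ  ψ
T  T  T  T  |  F  T
T  T  T  F  |  T  T
T  T  F  T  |  F  F
T  T  F  F  |  F  F
T  F  T  T  |  F  F
T  F  T  F  |  F  F
T  F  F  T  |  F  F
T  F  F  F  |  F  F
F  T  T  T  |  F  F
F  T  T  F  |  F  F
F  T  F  T  |  T  T
F  T  F  F  |  T  T
F  F  T  T  |  F  F
F  F  T  F  |  F  F
F  F  F  T  |  F  F
F  F  F  F  |  F  F
The columns differ at x=T, y=T, z=T, w=T (φ=F, ψ=T), so they are not equivalent.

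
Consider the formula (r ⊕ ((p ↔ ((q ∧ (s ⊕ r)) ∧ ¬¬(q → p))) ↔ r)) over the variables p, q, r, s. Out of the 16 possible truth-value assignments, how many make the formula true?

p | q | r | s | φ
- | - | - | - | -
0 | 0 | 0 | 0 | 0
0 | 0 | 0 | 1 | 0
0 | 0 | 1 | 0 | 0
0 | 0 | 1 | 1 | 0
0 | 1 | 0 | 0 | 0
0 | 1 | 0 | 1 | 0
0 | 1 | 1 | 0 | 0
0 | 1 | 1 | 1 | 0
1 | 0 | 0 | 0 | 1
1 | 0 | 0 | 1 | 1
1 | 0 | 1 | 0 | 1
1 | 0 | 1 | 1 | 1
1 | 1 | 0 | 0 | 1
1 | 1 | 0 | 1 | 0
1 | 1 | 1 | 0 | 0
1 | 1 | 1 | 1 | 1
The formula is true on 6 of the 16 rows.

6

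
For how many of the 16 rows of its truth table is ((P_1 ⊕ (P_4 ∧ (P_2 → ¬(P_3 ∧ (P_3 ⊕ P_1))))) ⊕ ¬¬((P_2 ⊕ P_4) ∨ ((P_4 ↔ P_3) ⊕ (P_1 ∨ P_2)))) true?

P_1 | P_2 | P_3 | P_4 | φ
--- | --- | --- | --- | -
 0  |  0  |  0  |  0  | 1
 0  |  0  |  0  |  1  | 0
 0  |  0  |  1  |  0  | 0
 0  |  0  |  1  |  1  | 0
 0  |  1  |  0  |  0  | 1
 0  |  1  |  0  |  1  | 0
 0  |  1  |  1  |  0  | 1
 0  |  1  |  1  |  1  | 0
 1  |  0  |  0  |  0  | 1
 1  |  0  |  0  |  1  | 1
 1  |  0  |  1  |  0  | 0
 1  |  0  |  1  |  1  | 1
 1  |  1  |  0  |  0  | 0
 1  |  1  |  0  |  1  | 1
 1  |  1  |  1  |  0  | 0
 1  |  1  |  1  |  1  | 0
The formula is true on 7 of the 16 rows.

7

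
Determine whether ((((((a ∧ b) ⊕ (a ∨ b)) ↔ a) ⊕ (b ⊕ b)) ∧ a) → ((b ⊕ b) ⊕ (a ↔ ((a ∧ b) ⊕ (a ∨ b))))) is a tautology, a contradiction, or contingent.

tautology

a | b || (a ∧ b) | (a ∨ b) | ((a ∧ b) ⊕ (a ∨ b)) | (((a ∧ b) ⊕ (a ∨ b)) ↔ a) | (b ⊕ b) | (a ↔ ((a ∧ b) ⊕ (a ∨ b))) | φ
T | T ||    T    |    T    |          F          |             F             |    F    |             F             | T
T | F ||    F    |    T    |          T          |             T             |    F    |             T             | T
F | T ||    F    |    T    |          T          |             F             |    F    |             F             | T
F | F ||    F    |    F    |          F          |             T             |    F    |             T             | T
Every row is T, so the formula is a tautology.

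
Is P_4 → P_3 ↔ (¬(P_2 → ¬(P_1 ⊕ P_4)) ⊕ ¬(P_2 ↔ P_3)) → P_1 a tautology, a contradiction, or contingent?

P_1 | P_2 | P_3 | P_4 || (P_4 → P_3) | (P_1 ⊕ P_4) | ¬(P_1 ⊕ P_4) | (P_2 → ¬(P_1 ⊕ P_4)) | ¬(P_2 → ¬(P_1 ⊕ P_4)) | (P_2 ↔ P_3) | ¬(P_2 ↔ P_3) | φ
 1  |  1  |  1  |  1  ||      1      |      0      |      1       |          1           |           0           |      1      |      0       | 1
 1  |  1  |  1  |  0  ||      1      |      1      |      0       |          0           |           1           |      1      |      0       | 1
 1  |  1  |  0  |  1  ||      0      |      0      |      1       |          1           |           0           |      0      |      1       | 0
 1  |  1  |  0  |  0  ||      1      |      1      |      0       |          0           |           1           |      0      |      1       | 1
 1  |  0  |  1  |  1  ||      1      |      0      |      1       |          1           |           0           |      0      |      1       | 1
 1  |  0  |  1  |  0  ||      1      |      1      |      0       |          1           |           0           |      0      |      1       | 1
 1  |  0  |  0  |  1  ||      0      |      0      |      1       |          1           |           0           |      1      |      0       | 0
 1  |  0  |  0  |  0  ||      1      |      1      |      0       |          1           |           0           |      1      |      0       | 1
 0  |  1  |  1  |  1  ||      1      |      1      |      0       |          0           |           1           |      1      |      0       | 0
 0  |  1  |  1  |  0  ||      1      |      0      |      1       |          1           |           0           |      1      |      0       | 1
 0  |  1  |  0  |  1  ||      0      |      1      |      0       |          0           |           1           |      0      |      1       | 0
 0  |  1  |  0  |  0  ||      1      |      0      |      1       |          1           |           0           |      0      |      1       | 0
 0  |  0  |  1  |  1  ||      1      |      1      |      0       |          1           |           0           |      0      |      1       | 0
 0  |  0  |  1  |  0  ||      1      |      0      |      1       |          1           |           0           |      0      |      1       | 0
 0  |  0  |  0  |  1  ||      0      |      1      |      0       |          1           |           0           |      1      |      0       | 0
 0  |  0  |  0  |  0  ||      1      |      0      |      1       |          1           |           0           |      1      |      0       | 1
8 of 16 rows are 1, so the formula is contingent.

contingent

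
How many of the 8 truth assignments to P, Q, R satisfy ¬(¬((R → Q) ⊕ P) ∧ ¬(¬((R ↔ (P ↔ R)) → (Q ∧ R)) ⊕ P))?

P | Q | R | (R → Q) | ((R → Q) ⊕ P) | ¬((R → Q) ⊕ P) | (P ↔ R) | (R ↔ (P ↔ R)) | (Q ∧ R) | ((R ↔ (P ↔ R)) → (Q ∧ R)) | ¬((R ↔ (P ↔ R)) → (Q ∧ R)) | φ
- | - | - | ------- | ------------- | -------------- | ------- | ------------- | ------- | ------------------------- | -------------------------- | -
F | F | F |    T    |       T       |       F        |    T    |       F       |    F    |             T             |             F              | T
F | F | T |    F    |       F       |       T        |    F    |       F       |    F    |             T             |             F              | F
F | T | F |    T    |       T       |       F        |    T    |       F       |    F    |             T             |             F              | T
F | T | T |    T    |       T       |       F        |    F    |       F       |    T    |             T             |             F              | T
T | F | F |    T    |       F       |       T        |    F    |       T       |    F    |             F             |             T              | F
T | F | T |    F    |       T       |       F        |    T    |       T       |    F    |             F             |             T              | T
T | T | F |    T    |       F       |       T        |    F    |       T       |    F    |             F             |             T              | F
T | T | T |    T    |       F       |       T        |    T    |       T       |    T    |             T             |             F              | T
The formula is true on 5 of the 8 rows.

5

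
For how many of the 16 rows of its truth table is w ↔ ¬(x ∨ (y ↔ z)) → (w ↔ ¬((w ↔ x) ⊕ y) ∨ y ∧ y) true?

9

  x   |   y   |   z   |   w   || (y ↔ z) | (x ∨ (y ↔ z)) | ¬(x ∨ (y ↔ z)) | (w ↔ x) | ((w ↔ x) ⊕ y) | ¬((w ↔ x) ⊕ y) | (y ∧ y) | (¬((w ↔ x) ⊕ y) ∨ (y ∧ y)) |   φ  
False | False | False | False ||   True  |      True     |     False      |   True  |      True     |     False      |  False  |           False            | False
False | False | False |  True ||   True  |      True     |     False      |  False  |     False     |      True      |  False  |            True            |  True
False | False |  True | False ||  False  |     False     |      True      |   True  |      True     |     False      |  False  |           False            | False
False | False |  True |  True ||  False  |     False     |      True      |  False  |     False     |      True      |  False  |            True            |  True
False |  True | False | False ||  False  |     False     |      True      |   True  |     False     |      True      |   True  |            True            |  True
False |  True | False |  True ||  False  |     False     |      True      |  False  |      True     |     False      |   True  |            True            |  True
False |  True |  True | False ||   True  |      True     |     False      |   True  |     False     |      True      |   True  |            True            | False
False |  True |  True |  True ||   True  |      True     |     False      |  False  |      True     |     False      |   True  |            True            |  True
 True | False | False | False ||   True  |      True     |     False      |  False  |     False     |      True      |  False  |            True            | False
 True | False | False |  True ||   True  |      True     |     False      |   True  |      True     |     False      |  False  |           False            |  True
 True | False |  True | False ||  False  |      True     |     False      |  False  |     False     |      True      |  False  |            True            | False
 True | False |  True |  True ||  False  |      True     |     False      |   True  |      True     |     False      |  False  |           False            |  True
 True |  True | False | False ||  False  |      True     |     False      |  False  |      True     |     False      |   True  |            True            | False
 True |  True | False |  True ||  False  |      True     |     False      |   True  |     False     |      True      |   True  |            True            |  True
 True |  True |  True | False ||   True  |      True     |     False      |  False  |      True     |     False      |   True  |            True            | False
 True |  True |  True |  True ||   True  |      True     |     False      |   True  |     False     |      True      |   True  |            True            |  True
The formula is true on 9 of the 16 rows.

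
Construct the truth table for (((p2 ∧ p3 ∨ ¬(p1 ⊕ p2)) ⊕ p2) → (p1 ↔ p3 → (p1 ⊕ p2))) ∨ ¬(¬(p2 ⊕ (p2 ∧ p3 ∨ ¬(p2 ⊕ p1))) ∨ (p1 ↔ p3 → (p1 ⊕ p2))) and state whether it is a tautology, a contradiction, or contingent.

tautology

p1  p2  p3  |  φ
0   0   0   |  1
0   0   1   |  1
0   1   0   |  1
0   1   1   |  1
1   0   0   |  1
1   0   1   |  1
1   1   0   |  1
1   1   1   |  1
Every row is 1, so the formula is a tautology.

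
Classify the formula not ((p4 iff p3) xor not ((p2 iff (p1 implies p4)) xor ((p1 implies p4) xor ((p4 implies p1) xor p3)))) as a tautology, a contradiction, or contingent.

p1 | p2 | p3 | p4 | (p4 iff p3) | (p1 implies p4) | (p2 iff (p1 implies p4)) | (p4 implies p1) | ((p4 implies p1) xor p3) | φ
-- | -- | -- | -- | ----------- | --------------- | ------------------------ | --------------- | ------------------------ | -
1  | 1  | 1  | 1  |      1      |        1        |            1             |        1        |            0             | 1
1  | 1  | 1  | 0  |      0      |        0        |            0             |        1        |            0             | 0
1  | 1  | 0  | 1  |      0      |        1        |            1             |        1        |            1             | 1
1  | 1  | 0  | 0  |      1      |        0        |            0             |        1        |            1             | 0
1  | 0  | 1  | 1  |      1      |        1        |            0             |        1        |            0             | 0
1  | 0  | 1  | 0  |      0      |        0        |            1             |        1        |            0             | 1
1  | 0  | 0  | 1  |      0      |        1        |            0             |        1        |            1             | 0
1  | 0  | 0  | 0  |      1      |        0        |            1             |        1        |            1             | 1
0  | 1  | 1  | 1  |      1      |        1        |            1             |        0        |            1             | 0
0  | 1  | 1  | 0  |      0      |        1        |            1             |        1        |            0             | 0
0  | 1  | 0  | 1  |      0      |        1        |            1             |        0        |            0             | 0
0  | 1  | 0  | 0  |      1      |        1        |            1             |        1        |            1             | 0
0  | 0  | 1  | 1  |      1      |        1        |            0             |        0        |            1             | 1
0  | 0  | 1  | 0  |      0      |        1        |            0             |        1        |            0             | 1
0  | 0  | 0  | 1  |      0      |        1        |            0             |        0        |            0             | 1
0  | 0  | 0  | 0  |      1      |        1        |            0             |        1        |            1             | 1
8 of 16 rows are 1, so the formula is contingent.

contingent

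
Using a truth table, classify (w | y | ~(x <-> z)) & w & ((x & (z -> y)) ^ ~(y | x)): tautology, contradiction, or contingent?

x  y  z  w     (w | y)  (x <-> z)  ~(x <-> z)  ((w | y) | ~(x <-> z))  (z -> y)  (x & (z -> y))  (y | x)  ~(y | x)  ((x & (z -> y)) ^ ~(y | x))  φ
T  T  T  T        T         T          F                 T                T            T            T        F                   T               T
T  T  T  F        T         T          F                 T                T            T            T        F                   T               F
T  T  F  T        T         F          T                 T                T            T            T        F                   T               T
T  T  F  F        T         F          T                 T                T            T            T        F                   T               F
T  F  T  T        T         T          F                 T                F            F            T        F                   F               F
T  F  T  F        F         T          F                 F                F            F            T        F                   F               F
T  F  F  T        T         F          T                 T                T            T            T        F                   T               T
T  F  F  F        F         F          T                 T                T            T            T        F                   T               F
F  T  T  T        T         F          T                 T                T            F            T        F                   F               F
F  T  T  F        T         F          T                 T                T            F            T        F                   F               F
F  T  F  T        T         T          F                 T                T            F            T        F                   F               F
F  T  F  F        T         T          F                 T                T            F            T        F                   F               F
F  F  T  T        T         F          T                 T                F            F            F        T                   T               T
F  F  T  F        F         F          T                 T                F            F            F        T                   T               F
F  F  F  T        T         T          F                 T                T            F            F        T                   T               T
F  F  F  F        F         T          F                 F                T            F            F        T                   T               F
5 of 16 rows are T, so the formula is contingent.

contingent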